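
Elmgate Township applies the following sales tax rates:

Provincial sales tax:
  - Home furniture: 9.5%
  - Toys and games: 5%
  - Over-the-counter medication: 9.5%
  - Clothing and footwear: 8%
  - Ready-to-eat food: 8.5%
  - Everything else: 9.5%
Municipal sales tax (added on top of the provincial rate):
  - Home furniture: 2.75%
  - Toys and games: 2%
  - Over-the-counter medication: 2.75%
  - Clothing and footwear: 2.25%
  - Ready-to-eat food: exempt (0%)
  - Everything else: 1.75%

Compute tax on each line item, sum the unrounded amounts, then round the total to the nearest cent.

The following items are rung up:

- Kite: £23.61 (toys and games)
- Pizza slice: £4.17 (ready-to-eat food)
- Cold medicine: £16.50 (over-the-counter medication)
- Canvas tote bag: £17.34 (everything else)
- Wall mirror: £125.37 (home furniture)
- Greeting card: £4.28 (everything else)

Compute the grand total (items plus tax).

Kite £23.61: toys and games → 5% + 2% municipal = 7% → £1.6527
Pizza slice £4.17: ready-to-eat food → 8.5% + 0% municipal = 8.5% → £0.35445
Cold medicine £16.50: over-the-counter medication → 9.5% + 2.75% municipal = 12.25% → £2.02125
Canvas tote bag £17.34: everything else → 9.5% + 1.75% municipal = 11.25% → £1.95075
Wall mirror £125.37: home furniture → 9.5% + 2.75% municipal = 12.25% → £15.357825
Greeting card £4.28: everything else → 9.5% + 1.75% municipal = 11.25% → £0.4815
Subtotal = £191.27; unrounded tax = £21.818475 → £21.82; total due = £213.09

£213.09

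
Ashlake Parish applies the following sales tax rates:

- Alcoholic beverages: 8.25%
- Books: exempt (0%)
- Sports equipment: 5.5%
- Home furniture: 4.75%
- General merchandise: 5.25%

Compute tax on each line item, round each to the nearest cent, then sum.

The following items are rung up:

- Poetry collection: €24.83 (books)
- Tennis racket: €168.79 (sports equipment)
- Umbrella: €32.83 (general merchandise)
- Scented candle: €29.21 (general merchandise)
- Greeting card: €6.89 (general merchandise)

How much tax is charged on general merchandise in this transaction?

Umbrella €32.83: general merchandise → 5.25% → €1.72
Scented candle €29.21: general merchandise → 5.25% → €1.53
Greeting card €6.89: general merchandise → 5.25% → €0.36
Tax on general merchandise = €1.72 + €1.53 + €0.36 = €3.61

€3.61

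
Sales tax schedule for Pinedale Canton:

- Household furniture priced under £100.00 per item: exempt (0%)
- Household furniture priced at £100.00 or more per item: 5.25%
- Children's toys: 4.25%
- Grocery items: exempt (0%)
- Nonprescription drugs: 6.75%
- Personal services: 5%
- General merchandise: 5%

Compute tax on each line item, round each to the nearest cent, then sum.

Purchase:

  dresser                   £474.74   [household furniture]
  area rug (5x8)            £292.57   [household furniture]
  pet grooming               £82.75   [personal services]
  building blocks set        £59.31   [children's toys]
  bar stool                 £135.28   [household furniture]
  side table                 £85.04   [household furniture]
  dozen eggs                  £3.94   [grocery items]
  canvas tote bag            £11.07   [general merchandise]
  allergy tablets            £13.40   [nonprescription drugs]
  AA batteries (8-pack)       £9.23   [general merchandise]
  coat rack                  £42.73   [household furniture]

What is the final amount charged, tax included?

£1266.01

Dresser £474.74: household furniture, £100.00 or more → 5.25% → £24.92
Area rug (5x8) £292.57: household furniture, £100.00 or more → 5.25% → £15.36
Pet grooming £82.75: personal services → 5% → £4.14
Building blocks set £59.31: children's toys → 4.25% → £2.52
Bar stool £135.28: household furniture, £100.00 or more → 5.25% → £7.10
Side table £85.04: household furniture, under £100.00 → 0% → £0.00
Dozen eggs £3.94: grocery items → 0% → £0.00
Canvas tote bag £11.07: general merchandise → 5% → £0.55
Allergy tablets £13.40: nonprescription drugs → 6.75% → £0.90
AA batteries (8-pack) £9.23: general merchandise → 5% → £0.46
Coat rack £42.73: household furniture, under £100.00 → 0% → £0.00
Subtotal = £1210.06; tax = £55.95; total due = £1266.01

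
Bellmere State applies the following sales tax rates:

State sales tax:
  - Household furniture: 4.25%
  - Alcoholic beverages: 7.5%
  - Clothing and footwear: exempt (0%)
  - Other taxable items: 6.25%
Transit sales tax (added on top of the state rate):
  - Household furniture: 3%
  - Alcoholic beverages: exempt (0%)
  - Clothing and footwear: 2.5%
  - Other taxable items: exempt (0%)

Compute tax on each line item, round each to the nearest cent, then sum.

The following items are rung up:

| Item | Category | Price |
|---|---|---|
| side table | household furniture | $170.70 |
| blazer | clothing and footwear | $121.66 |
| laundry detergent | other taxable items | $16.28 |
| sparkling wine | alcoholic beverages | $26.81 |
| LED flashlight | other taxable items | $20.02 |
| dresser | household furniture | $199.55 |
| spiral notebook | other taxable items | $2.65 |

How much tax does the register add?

$34.34

Side table $170.70: household furniture → 4.25% + 3% transit = 7.25% → $12.38
Blazer $121.66: clothing and footwear → 0% + 2.5% transit = 2.5% → $3.04
Laundry detergent $16.28: other taxable items → 6.25% + 0% transit = 6.25% → $1.02
Sparkling wine $26.81: alcoholic beverages → 7.5% + 0% transit = 7.5% → $2.01
LED flashlight $20.02: other taxable items → 6.25% + 0% transit = 6.25% → $1.25
Dresser $199.55: household furniture → 4.25% + 3% transit = 7.25% → $14.47
Spiral notebook $2.65: other taxable items → 6.25% + 0% transit = 6.25% → $0.17
Total tax = $12.38 + $3.04 + $1.02 + $2.01 + $1.25 + $14.47 + $0.17 = $34.34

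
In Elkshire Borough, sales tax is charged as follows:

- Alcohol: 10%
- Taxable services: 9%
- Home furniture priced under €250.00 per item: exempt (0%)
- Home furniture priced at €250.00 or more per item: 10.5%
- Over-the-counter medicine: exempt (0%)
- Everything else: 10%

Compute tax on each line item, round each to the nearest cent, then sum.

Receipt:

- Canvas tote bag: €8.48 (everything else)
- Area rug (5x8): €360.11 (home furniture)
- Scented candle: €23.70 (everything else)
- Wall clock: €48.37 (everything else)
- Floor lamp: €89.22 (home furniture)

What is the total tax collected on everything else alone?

Canvas tote bag €8.48: everything else → 10% → €0.85
Scented candle €23.70: everything else → 10% → €2.37
Wall clock €48.37: everything else → 10% → €4.84
Tax on everything else = €0.85 + €2.37 + €4.84 = €8.06

€8.06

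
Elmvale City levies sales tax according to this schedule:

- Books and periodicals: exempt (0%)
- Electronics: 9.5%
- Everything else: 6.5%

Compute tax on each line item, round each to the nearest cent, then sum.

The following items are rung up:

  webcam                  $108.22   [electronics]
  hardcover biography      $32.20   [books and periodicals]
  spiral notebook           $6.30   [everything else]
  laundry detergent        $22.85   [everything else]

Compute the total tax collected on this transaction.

$12.18

Webcam $108.22: electronics → 9.5% → $10.28
Hardcover biography $32.20: books and periodicals → 0% → $0.00
Spiral notebook $6.30: everything else → 6.5% → $0.41
Laundry detergent $22.85: everything else → 6.5% → $1.49
Total tax = $10.28 + $0.41 + $1.49 = $12.18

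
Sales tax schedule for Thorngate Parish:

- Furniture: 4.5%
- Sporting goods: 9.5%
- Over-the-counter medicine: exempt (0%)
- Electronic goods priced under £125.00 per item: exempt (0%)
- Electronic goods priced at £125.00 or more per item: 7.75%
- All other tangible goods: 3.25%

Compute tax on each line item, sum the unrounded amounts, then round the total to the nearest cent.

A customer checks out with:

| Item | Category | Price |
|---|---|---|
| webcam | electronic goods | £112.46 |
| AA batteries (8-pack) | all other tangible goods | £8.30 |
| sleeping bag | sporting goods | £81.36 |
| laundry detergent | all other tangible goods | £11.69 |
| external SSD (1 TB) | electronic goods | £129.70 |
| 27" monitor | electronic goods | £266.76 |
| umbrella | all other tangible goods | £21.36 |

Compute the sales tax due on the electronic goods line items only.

£30.73

Webcam £112.46: electronic goods, under £125.00 → 0% → £0.00
External SSD (1 TB) £129.70: electronic goods, £125.00 or more → 7.75% → £10.05175
27" monitor £266.76: electronic goods, £125.00 or more → 7.75% → £20.6739
Tax on electronic goods: unrounded sum = £30.72565 → £30.73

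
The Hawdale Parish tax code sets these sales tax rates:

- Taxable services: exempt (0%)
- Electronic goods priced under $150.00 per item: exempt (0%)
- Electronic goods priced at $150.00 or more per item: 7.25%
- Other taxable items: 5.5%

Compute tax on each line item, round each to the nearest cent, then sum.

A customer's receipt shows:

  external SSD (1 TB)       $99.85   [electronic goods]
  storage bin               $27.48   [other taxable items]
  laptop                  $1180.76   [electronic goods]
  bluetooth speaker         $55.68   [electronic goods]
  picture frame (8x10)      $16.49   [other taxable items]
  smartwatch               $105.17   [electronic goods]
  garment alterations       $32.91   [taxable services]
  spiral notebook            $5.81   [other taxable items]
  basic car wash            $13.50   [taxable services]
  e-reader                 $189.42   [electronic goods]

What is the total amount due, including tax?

$1829.15

External SSD (1 TB) $99.85: electronic goods, under $150.00 → 0% → $0.00
Storage bin $27.48: other taxable items → 5.5% → $1.51
Laptop $1180.76: electronic goods, $150.00 or more → 7.25% → $85.61
Bluetooth speaker $55.68: electronic goods, under $150.00 → 0% → $0.00
Picture frame (8x10) $16.49: other taxable items → 5.5% → $0.91
Smartwatch $105.17: electronic goods, under $150.00 → 0% → $0.00
Garment alterations $32.91: taxable services → 0% → $0.00
Spiral notebook $5.81: other taxable items → 5.5% → $0.32
Basic car wash $13.50: taxable services → 0% → $0.00
E-reader $189.42: electronic goods, $150.00 or more → 7.25% → $13.73
Subtotal = $1727.07; tax = $102.08; total due = $1829.15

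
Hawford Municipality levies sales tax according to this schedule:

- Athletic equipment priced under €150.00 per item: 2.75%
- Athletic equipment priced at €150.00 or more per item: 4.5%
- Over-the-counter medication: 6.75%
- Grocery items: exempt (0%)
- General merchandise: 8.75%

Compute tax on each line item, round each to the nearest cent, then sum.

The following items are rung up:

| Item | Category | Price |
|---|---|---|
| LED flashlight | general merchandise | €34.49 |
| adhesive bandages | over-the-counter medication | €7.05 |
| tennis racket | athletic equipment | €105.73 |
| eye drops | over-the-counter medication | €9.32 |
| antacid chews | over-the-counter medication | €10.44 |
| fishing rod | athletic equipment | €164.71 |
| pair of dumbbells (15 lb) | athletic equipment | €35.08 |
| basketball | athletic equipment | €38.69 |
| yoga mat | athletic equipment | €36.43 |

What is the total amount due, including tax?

LED flashlight €34.49: general merchandise → 8.75% → €3.02
Adhesive bandages €7.05: over-the-counter medication → 6.75% → €0.48
Tennis racket €105.73: athletic equipment, under €150.00 → 2.75% → €2.91
Eye drops €9.32: over-the-counter medication → 6.75% → €0.63
Antacid chews €10.44: over-the-counter medication → 6.75% → €0.70
Fishing rod €164.71: athletic equipment, €150.00 or more → 4.5% → €7.41
Pair of dumbbells (15 lb) €35.08: athletic equipment, under €150.00 → 2.75% → €0.96
Basketball €38.69: athletic equipment, under €150.00 → 2.75% → €1.06
Yoga mat €36.43: athletic equipment, under €150.00 → 2.75% → €1.00
Subtotal = €441.94; tax = €18.17; total due = €460.11

€460.11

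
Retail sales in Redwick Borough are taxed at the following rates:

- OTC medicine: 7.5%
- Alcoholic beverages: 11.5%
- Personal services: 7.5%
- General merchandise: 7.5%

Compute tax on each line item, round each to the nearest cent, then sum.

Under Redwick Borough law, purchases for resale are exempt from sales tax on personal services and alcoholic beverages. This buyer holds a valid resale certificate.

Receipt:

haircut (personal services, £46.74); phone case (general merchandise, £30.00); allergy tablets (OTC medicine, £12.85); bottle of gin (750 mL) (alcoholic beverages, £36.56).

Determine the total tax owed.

Haircut £46.74: personal services, buyer-exempt → 0% → £0.00
Phone case £30.00: general merchandise → 7.5% → £2.25
Allergy tablets £12.85: OTC medicine → 7.5% → £0.96
Bottle of gin (750 mL) £36.56: alcoholic beverages, buyer-exempt → 0% → £0.00
Total tax = £2.25 + £0.96 = £3.21

£3.21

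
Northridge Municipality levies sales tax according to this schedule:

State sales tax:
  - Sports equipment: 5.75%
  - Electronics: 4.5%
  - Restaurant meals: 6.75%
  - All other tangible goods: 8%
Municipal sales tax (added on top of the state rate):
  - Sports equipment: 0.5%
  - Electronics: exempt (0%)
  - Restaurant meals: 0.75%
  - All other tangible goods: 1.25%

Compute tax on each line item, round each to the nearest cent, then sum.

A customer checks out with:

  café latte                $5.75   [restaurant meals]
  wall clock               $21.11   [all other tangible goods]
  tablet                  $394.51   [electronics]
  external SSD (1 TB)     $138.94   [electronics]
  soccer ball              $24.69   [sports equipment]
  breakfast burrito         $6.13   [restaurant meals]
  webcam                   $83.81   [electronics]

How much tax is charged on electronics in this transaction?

$27.77

Tablet $394.51: electronics → 4.5% + 0% municipal = 4.5% → $17.75
External SSD (1 TB) $138.94: electronics → 4.5% + 0% municipal = 4.5% → $6.25
Webcam $83.81: electronics → 4.5% + 0% municipal = 4.5% → $3.77
Tax on electronics = $17.75 + $6.25 + $3.77 = $27.77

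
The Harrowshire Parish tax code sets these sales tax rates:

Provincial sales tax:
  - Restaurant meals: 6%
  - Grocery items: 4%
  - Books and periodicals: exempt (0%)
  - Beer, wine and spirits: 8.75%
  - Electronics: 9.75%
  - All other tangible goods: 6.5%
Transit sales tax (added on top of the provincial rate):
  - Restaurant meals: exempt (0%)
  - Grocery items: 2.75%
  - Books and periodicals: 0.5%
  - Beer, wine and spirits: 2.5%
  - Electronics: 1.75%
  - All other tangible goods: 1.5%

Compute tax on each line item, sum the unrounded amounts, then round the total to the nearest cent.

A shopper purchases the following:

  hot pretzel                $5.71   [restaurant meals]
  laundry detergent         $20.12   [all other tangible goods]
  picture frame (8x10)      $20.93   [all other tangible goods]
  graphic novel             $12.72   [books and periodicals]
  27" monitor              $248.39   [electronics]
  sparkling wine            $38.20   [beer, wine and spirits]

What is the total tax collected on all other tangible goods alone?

Laundry detergent $20.12: all other tangible goods → 6.5% + 1.5% transit = 8% → $1.6096
Picture frame (8x10) $20.93: all other tangible goods → 6.5% + 1.5% transit = 8% → $1.6744
Tax on all other tangible goods: unrounded sum = $3.284 → $3.28

$3.28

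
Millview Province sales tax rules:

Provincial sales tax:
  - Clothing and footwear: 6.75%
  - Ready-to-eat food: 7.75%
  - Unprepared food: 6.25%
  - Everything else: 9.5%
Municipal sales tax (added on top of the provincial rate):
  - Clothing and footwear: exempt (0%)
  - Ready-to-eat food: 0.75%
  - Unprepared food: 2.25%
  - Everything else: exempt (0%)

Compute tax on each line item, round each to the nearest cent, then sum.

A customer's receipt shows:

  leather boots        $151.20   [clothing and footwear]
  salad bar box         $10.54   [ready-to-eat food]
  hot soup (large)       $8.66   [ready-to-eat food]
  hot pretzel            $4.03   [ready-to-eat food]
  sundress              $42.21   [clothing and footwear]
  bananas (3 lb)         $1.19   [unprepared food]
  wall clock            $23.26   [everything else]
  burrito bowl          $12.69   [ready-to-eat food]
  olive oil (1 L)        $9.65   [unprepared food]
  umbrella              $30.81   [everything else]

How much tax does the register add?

$22.18

Leather boots $151.20: clothing and footwear → 6.75% + 0% municipal = 6.75% → $10.21
Salad bar box $10.54: ready-to-eat food → 7.75% + 0.75% municipal = 8.5% → $0.90
Hot soup (large) $8.66: ready-to-eat food → 7.75% + 0.75% municipal = 8.5% → $0.74
Hot pretzel $4.03: ready-to-eat food → 7.75% + 0.75% municipal = 8.5% → $0.34
Sundress $42.21: clothing and footwear → 6.75% + 0% municipal = 6.75% → $2.85
Bananas (3 lb) $1.19: unprepared food → 6.25% + 2.25% municipal = 8.5% → $0.10
Wall clock $23.26: everything else → 9.5% + 0% municipal = 9.5% → $2.21
Burrito bowl $12.69: ready-to-eat food → 7.75% + 0.75% municipal = 8.5% → $1.08
Olive oil (1 L) $9.65: unprepared food → 6.25% + 2.25% municipal = 8.5% → $0.82
Umbrella $30.81: everything else → 9.5% + 0% municipal = 9.5% → $2.93
Total tax = $10.21 + $0.90 + $0.74 + $0.34 + $2.85 + $0.10 + $2.21 + $1.08 + $0.82 + $2.93 = $22.18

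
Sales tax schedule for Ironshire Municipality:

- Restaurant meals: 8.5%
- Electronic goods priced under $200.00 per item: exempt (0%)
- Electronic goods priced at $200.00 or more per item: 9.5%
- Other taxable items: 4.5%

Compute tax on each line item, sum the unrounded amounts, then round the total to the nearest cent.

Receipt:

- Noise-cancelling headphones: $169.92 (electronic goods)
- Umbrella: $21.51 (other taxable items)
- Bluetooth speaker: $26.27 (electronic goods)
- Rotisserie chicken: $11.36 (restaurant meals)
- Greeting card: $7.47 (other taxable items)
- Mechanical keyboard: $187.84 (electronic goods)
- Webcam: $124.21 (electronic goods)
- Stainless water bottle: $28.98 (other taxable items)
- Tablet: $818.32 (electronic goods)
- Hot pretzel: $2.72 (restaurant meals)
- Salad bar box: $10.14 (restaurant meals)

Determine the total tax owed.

Noise-cancelling headphones $169.92: electronic goods, under $200.00 → 0% → $0.00
Umbrella $21.51: other taxable items → 4.5% → $0.96795
Bluetooth speaker $26.27: electronic goods, under $200.00 → 0% → $0.00
Rotisserie chicken $11.36: restaurant meals → 8.5% → $0.9656
Greeting card $7.47: other taxable items → 4.5% → $0.33615
Mechanical keyboard $187.84: electronic goods, under $200.00 → 0% → $0.00
Webcam $124.21: electronic goods, under $200.00 → 0% → $0.00
Stainless water bottle $28.98: other taxable items → 4.5% → $1.3041
Tablet $818.32: electronic goods, $200.00 or more → 9.5% → $77.7404
Hot pretzel $2.72: restaurant meals → 8.5% → $0.2312
Salad bar box $10.14: restaurant meals → 8.5% → $0.8619
Unrounded tax sum = $82.4073 → $82.41

$82.41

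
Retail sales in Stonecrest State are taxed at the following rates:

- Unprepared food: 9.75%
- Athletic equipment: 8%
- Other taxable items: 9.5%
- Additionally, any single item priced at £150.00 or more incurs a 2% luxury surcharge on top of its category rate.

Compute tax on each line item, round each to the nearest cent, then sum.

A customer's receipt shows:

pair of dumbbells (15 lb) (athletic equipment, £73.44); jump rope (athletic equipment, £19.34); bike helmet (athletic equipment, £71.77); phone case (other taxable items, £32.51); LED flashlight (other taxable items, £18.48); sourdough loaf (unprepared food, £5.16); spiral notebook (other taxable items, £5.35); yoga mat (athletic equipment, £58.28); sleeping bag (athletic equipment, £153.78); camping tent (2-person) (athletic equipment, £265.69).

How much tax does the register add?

£65.64

Pair of dumbbells (15 lb) £73.44: athletic equipment → 8% → £5.88
Jump rope £19.34: athletic equipment → 8% → £1.55
Bike helmet £71.77: athletic equipment → 8% → £5.74
Phone case £32.51: other taxable items → 9.5% → £3.09
LED flashlight £18.48: other taxable items → 9.5% → £1.76
Sourdough loaf £5.16: unprepared food → 9.75% → £0.50
Spiral notebook £5.35: other taxable items → 9.5% → £0.51
Yoga mat £58.28: athletic equipment → 8% → £4.66
Sleeping bag £153.78: athletic equipment → 8% + 2% surcharge = 10% → £15.38
Camping tent (2-person) £265.69: athletic equipment → 8% + 2% surcharge = 10% → £26.57
Total tax = £5.88 + £1.55 + £5.74 + £3.09 + £1.76 + £0.50 + £0.51 + £4.66 + £15.38 + £26.57 = £65.64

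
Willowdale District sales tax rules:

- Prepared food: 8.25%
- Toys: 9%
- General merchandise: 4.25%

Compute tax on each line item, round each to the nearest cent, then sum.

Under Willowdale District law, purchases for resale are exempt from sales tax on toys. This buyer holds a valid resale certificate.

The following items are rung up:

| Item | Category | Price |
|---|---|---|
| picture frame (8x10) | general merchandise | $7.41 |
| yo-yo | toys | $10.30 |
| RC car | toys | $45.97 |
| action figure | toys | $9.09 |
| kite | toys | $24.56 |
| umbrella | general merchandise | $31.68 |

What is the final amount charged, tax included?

Picture frame (8x10) $7.41: general merchandise → 4.25% → $0.31
Yo-yo $10.30: toys, buyer-exempt → 0% → $0.00
RC car $45.97: toys, buyer-exempt → 0% → $0.00
Action figure $9.09: toys, buyer-exempt → 0% → $0.00
Kite $24.56: toys, buyer-exempt → 0% → $0.00
Umbrella $31.68: general merchandise → 4.25% → $1.35
Subtotal = $129.01; tax = $1.66; total due = $130.67

$130.67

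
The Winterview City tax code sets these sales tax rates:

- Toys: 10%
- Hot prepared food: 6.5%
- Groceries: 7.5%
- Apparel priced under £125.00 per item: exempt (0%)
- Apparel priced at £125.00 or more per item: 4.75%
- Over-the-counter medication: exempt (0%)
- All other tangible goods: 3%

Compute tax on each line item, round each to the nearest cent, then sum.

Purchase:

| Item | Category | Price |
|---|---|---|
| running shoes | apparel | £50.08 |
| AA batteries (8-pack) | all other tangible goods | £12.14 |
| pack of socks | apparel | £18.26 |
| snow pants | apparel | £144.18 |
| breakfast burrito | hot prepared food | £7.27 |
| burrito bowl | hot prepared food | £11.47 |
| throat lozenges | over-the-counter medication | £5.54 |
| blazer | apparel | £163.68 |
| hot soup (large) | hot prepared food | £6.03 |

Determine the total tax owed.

Running shoes £50.08: apparel, under £125.00 → 0% → £0.00
AA batteries (8-pack) £12.14: all other tangible goods → 3% → £0.36
Pack of socks £18.26: apparel, under £125.00 → 0% → £0.00
Snow pants £144.18: apparel, £125.00 or more → 4.75% → £6.85
Breakfast burrito £7.27: hot prepared food → 6.5% → £0.47
Burrito bowl £11.47: hot prepared food → 6.5% → £0.75
Throat lozenges £5.54: over-the-counter medication → 0% → £0.00
Blazer £163.68: apparel, £125.00 or more → 4.75% → £7.77
Hot soup (large) £6.03: hot prepared food → 6.5% → £0.39
Total tax = £0.36 + £6.85 + £0.47 + £0.75 + £7.77 + £0.39 = £16.59

£16.59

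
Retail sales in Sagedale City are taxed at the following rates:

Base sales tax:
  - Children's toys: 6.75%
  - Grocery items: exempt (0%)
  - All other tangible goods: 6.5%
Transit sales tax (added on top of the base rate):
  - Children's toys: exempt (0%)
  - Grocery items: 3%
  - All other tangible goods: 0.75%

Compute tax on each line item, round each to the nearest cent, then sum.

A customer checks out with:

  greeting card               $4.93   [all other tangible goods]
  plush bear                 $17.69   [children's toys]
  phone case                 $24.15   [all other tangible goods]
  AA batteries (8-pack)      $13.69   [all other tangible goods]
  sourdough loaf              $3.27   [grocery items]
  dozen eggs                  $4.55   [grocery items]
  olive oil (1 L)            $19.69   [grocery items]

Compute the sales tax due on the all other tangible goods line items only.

$3.10

Greeting card $4.93: all other tangible goods → 6.5% + 0.75% transit = 7.25% → $0.36
Phone case $24.15: all other tangible goods → 6.5% + 0.75% transit = 7.25% → $1.75
AA batteries (8-pack) $13.69: all other tangible goods → 6.5% + 0.75% transit = 7.25% → $0.99
Tax on all other tangible goods = $0.36 + $1.75 + $0.99 = $3.10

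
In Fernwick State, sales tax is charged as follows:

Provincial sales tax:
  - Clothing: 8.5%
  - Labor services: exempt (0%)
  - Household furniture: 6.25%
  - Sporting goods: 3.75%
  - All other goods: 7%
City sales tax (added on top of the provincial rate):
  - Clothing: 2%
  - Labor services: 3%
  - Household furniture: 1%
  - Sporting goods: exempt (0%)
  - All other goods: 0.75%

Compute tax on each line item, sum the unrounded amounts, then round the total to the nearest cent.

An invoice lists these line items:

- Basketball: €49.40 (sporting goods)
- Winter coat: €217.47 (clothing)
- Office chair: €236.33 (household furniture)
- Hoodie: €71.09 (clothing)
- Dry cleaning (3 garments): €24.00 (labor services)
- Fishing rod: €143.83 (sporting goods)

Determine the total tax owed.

€55.40

Basketball €49.40: sporting goods → 3.75% + 0% city = 3.75% → €1.8525
Winter coat €217.47: clothing → 8.5% + 2% city = 10.5% → €22.83435
Office chair €236.33: household furniture → 6.25% + 1% city = 7.25% → €17.133925
Hoodie €71.09: clothing → 8.5% + 2% city = 10.5% → €7.46445
Dry cleaning (3 garments) €24.00: labor services → 0% + 3% city = 3% → €0.72
Fishing rod €143.83: sporting goods → 3.75% + 0% city = 3.75% → €5.393625
Unrounded tax sum = €55.39885 → €55.40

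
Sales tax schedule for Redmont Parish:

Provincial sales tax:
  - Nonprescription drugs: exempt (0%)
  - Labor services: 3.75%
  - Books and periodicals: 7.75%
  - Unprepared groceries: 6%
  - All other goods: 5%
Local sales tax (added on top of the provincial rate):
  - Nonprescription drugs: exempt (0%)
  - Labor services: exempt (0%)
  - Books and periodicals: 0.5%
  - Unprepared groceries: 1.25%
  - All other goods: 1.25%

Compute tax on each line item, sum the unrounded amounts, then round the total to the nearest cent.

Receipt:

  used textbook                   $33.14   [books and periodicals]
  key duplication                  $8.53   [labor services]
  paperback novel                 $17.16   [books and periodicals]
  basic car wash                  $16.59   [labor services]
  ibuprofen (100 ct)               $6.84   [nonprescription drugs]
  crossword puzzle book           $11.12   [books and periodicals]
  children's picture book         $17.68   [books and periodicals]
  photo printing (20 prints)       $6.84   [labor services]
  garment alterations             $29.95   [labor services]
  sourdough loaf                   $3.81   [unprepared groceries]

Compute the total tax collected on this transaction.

Used textbook $33.14: books and periodicals → 7.75% + 0.5% local = 8.25% → $2.73405
Key duplication $8.53: labor services → 3.75% + 0% local = 3.75% → $0.319875
Paperback novel $17.16: books and periodicals → 7.75% + 0.5% local = 8.25% → $1.4157
Basic car wash $16.59: labor services → 3.75% + 0% local = 3.75% → $0.622125
Ibuprofen (100 ct) $6.84: nonprescription drugs → 0% + 0% local = 0% → $0.00
Crossword puzzle book $11.12: books and periodicals → 7.75% + 0.5% local = 8.25% → $0.9174
Children's picture book $17.68: books and periodicals → 7.75% + 0.5% local = 8.25% → $1.4586
Photo printing (20 prints) $6.84: labor services → 3.75% + 0% local = 3.75% → $0.2565
Garment alterations $29.95: labor services → 3.75% + 0% local = 3.75% → $1.123125
Sourdough loaf $3.81: unprepared groceries → 6% + 1.25% local = 7.25% → $0.276225
Unrounded tax sum = $9.1236 → $9.12

$9.12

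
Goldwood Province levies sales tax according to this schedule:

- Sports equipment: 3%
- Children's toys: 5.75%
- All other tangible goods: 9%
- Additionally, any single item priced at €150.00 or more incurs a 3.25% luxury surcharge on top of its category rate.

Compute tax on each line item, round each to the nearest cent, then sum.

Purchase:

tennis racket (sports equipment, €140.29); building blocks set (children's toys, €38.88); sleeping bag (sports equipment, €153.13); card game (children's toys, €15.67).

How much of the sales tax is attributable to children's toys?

€3.14

Building blocks set €38.88: children's toys → 5.75% → €2.24
Card game €15.67: children's toys → 5.75% → €0.90
Tax on children's toys = €2.24 + €0.90 = €3.14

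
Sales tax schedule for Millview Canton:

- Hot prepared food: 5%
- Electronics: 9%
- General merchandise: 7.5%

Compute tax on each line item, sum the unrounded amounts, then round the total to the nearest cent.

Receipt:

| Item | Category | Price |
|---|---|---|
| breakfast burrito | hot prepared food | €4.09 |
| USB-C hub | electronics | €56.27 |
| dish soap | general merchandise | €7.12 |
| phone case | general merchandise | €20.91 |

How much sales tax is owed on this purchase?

€7.37

Breakfast burrito €4.09: hot prepared food → 5% → €0.2045
USB-C hub €56.27: electronics → 9% → €5.0643
Dish soap €7.12: general merchandise → 7.5% → €0.534
Phone case €20.91: general merchandise → 7.5% → €1.56825
Unrounded tax sum = €7.37105 → €7.37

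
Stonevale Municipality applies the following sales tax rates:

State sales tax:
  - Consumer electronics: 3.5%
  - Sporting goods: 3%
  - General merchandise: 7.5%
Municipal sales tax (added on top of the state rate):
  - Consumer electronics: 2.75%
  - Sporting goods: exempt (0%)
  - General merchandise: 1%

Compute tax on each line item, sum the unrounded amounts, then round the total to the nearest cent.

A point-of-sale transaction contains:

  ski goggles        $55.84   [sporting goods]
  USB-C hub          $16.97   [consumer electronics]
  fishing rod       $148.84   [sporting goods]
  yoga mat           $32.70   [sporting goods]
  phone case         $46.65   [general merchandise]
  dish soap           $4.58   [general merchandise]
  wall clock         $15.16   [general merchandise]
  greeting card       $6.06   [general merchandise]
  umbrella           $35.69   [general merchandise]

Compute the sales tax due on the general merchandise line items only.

Phone case $46.65: general merchandise → 7.5% + 1% municipal = 8.5% → $3.96525
Dish soap $4.58: general merchandise → 7.5% + 1% municipal = 8.5% → $0.3893
Wall clock $15.16: general merchandise → 7.5% + 1% municipal = 8.5% → $1.2886
Greeting card $6.06: general merchandise → 7.5% + 1% municipal = 8.5% → $0.5151
Umbrella $35.69: general merchandise → 7.5% + 1% municipal = 8.5% → $3.03365
Tax on general merchandise: unrounded sum = $9.1919 → $9.19

$9.19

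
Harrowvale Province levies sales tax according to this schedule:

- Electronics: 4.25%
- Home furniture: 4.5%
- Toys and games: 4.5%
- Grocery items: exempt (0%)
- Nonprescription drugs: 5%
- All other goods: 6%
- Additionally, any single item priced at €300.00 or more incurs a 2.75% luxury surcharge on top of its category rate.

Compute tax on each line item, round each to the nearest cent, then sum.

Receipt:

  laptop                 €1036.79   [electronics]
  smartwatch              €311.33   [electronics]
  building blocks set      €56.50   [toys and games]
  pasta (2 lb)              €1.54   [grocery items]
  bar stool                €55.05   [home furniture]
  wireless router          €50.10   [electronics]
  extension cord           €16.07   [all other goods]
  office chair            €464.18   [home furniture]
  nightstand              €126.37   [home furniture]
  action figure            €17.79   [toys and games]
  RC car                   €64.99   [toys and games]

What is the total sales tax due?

Laptop €1036.79: electronics → 4.25% + 2.75% surcharge = 7% → €72.58
Smartwatch €311.33: electronics → 4.25% + 2.75% surcharge = 7% → €21.79
Building blocks set €56.50: toys and games → 4.5% → €2.54
Pasta (2 lb) €1.54: grocery items → 0% → €0.00
Bar stool €55.05: home furniture → 4.5% → €2.48
Wireless router €50.10: electronics → 4.25% → €2.13
Extension cord €16.07: all other goods → 6% → €0.96
Office chair €464.18: home furniture → 4.5% + 2.75% surcharge = 7.25% → €33.65
Nightstand €126.37: home furniture → 4.5% → €5.69
Action figure €17.79: toys and games → 4.5% → €0.80
RC car €64.99: toys and games → 4.5% → €2.92
Total tax = €72.58 + €21.79 + €2.54 + €2.48 + €2.13 + €0.96 + €33.65 + €5.69 + €0.80 + €2.92 = €145.54

€145.54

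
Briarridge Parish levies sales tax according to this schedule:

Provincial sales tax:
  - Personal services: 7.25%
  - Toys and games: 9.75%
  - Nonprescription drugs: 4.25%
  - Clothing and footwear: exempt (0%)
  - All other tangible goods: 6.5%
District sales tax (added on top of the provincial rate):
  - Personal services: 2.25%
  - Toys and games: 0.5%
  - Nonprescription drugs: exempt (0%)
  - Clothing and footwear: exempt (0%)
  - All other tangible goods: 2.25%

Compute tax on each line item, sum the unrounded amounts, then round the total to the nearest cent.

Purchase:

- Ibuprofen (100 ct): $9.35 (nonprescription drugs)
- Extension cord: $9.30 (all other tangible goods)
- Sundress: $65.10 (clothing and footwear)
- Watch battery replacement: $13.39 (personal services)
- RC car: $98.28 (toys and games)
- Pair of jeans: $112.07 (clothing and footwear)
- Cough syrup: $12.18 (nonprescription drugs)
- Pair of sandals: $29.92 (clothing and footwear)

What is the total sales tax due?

Ibuprofen (100 ct) $9.35: nonprescription drugs → 4.25% + 0% district = 4.25% → $0.397375
Extension cord $9.30: all other tangible goods → 6.5% + 2.25% district = 8.75% → $0.81375
Sundress $65.10: clothing and footwear → 0% + 0% district = 0% → $0.00
Watch battery replacement $13.39: personal services → 7.25% + 2.25% district = 9.5% → $1.27205
RC car $98.28: toys and games → 9.75% + 0.5% district = 10.25% → $10.0737
Pair of jeans $112.07: clothing and footwear → 0% + 0% district = 0% → $0.00
Cough syrup $12.18: nonprescription drugs → 4.25% + 0% district = 4.25% → $0.51765
Pair of sandals $29.92: clothing and footwear → 0% + 0% district = 0% → $0.00
Unrounded tax sum = $13.074525 → $13.07

$13.07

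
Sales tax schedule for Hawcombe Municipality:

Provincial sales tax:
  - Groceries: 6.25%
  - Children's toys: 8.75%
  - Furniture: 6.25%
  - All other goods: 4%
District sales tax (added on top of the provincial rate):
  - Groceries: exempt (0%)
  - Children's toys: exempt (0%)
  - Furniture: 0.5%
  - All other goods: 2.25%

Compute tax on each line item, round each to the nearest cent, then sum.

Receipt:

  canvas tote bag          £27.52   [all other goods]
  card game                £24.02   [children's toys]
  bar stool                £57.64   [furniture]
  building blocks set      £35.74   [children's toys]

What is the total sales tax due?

£10.84

Canvas tote bag £27.52: all other goods → 4% + 2.25% district = 6.25% → £1.72
Card game £24.02: children's toys → 8.75% + 0% district = 8.75% → £2.10
Bar stool £57.64: furniture → 6.25% + 0.5% district = 6.75% → £3.89
Building blocks set £35.74: children's toys → 8.75% + 0% district = 8.75% → £3.13
Total tax = £1.72 + £2.10 + £3.89 + £3.13 = £10.84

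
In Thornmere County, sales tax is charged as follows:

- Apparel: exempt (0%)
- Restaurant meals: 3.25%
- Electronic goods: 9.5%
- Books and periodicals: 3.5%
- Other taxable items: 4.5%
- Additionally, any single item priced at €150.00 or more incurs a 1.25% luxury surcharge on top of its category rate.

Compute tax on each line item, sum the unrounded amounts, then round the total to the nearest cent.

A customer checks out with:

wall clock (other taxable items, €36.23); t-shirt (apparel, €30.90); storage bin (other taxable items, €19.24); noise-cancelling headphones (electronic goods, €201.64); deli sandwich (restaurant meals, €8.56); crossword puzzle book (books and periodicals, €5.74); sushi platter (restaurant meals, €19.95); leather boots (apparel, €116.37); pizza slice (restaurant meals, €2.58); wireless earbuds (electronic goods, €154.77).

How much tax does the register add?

Wall clock €36.23: other taxable items → 4.5% → €1.63035
T-shirt €30.90: apparel → 0% → €0.00
Storage bin €19.24: other taxable items → 4.5% → €0.8658
Noise-cancelling headphones €201.64: electronic goods → 9.5% + 1.25% surcharge = 10.75% → €21.6763
Deli sandwich €8.56: restaurant meals → 3.25% → €0.2782
Crossword puzzle book €5.74: books and periodicals → 3.5% → €0.2009
Sushi platter €19.95: restaurant meals → 3.25% → €0.648375
Leather boots €116.37: apparel → 0% → €0.00
Pizza slice €2.58: restaurant meals → 3.25% → €0.08385
Wireless earbuds €154.77: electronic goods → 9.5% + 1.25% surcharge = 10.75% → €16.637775
Unrounded tax sum = €42.02155 → €42.02

€42.02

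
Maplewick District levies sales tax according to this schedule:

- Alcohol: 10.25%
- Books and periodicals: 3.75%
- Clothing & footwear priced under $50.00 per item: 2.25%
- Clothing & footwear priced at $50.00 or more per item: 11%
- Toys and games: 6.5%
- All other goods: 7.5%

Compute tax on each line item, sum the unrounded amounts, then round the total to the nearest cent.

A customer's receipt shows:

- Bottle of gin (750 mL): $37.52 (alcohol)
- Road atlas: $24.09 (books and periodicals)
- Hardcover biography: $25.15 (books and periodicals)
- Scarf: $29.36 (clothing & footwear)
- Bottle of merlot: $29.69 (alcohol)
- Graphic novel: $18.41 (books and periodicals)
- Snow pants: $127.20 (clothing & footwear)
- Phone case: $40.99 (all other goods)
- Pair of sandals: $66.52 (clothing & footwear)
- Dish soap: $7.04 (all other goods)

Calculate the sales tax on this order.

$35.00

Bottle of gin (750 mL) $37.52: alcohol → 10.25% → $3.8458
Road atlas $24.09: books and periodicals → 3.75% → $0.903375
Hardcover biography $25.15: books and periodicals → 3.75% → $0.943125
Scarf $29.36: clothing & footwear, under $50.00 → 2.25% → $0.6606
Bottle of merlot $29.69: alcohol → 10.25% → $3.043225
Graphic novel $18.41: books and periodicals → 3.75% → $0.690375
Snow pants $127.20: clothing & footwear, $50.00 or more → 11% → $13.992
Phone case $40.99: all other goods → 7.5% → $3.07425
Pair of sandals $66.52: clothing & footwear, $50.00 or more → 11% → $7.3172
Dish soap $7.04: all other goods → 7.5% → $0.528
Unrounded tax sum = $34.99795 → $35.00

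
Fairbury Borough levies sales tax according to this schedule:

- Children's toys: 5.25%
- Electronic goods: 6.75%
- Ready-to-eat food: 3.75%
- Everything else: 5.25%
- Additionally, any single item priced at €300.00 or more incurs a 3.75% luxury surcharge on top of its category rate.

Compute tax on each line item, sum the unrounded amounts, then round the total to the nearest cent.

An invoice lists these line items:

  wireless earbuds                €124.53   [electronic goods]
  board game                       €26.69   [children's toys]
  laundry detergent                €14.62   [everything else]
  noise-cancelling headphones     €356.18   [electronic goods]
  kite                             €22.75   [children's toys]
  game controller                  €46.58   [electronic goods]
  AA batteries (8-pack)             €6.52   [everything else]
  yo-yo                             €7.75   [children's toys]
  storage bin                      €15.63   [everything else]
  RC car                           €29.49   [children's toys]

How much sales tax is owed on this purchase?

Wireless earbuds €124.53: electronic goods → 6.75% → €8.405775
Board game €26.69: children's toys → 5.25% → €1.401225
Laundry detergent €14.62: everything else → 5.25% → €0.76755
Noise-cancelling headphones €356.18: electronic goods → 6.75% + 3.75% surcharge = 10.5% → €37.3989
Kite €22.75: children's toys → 5.25% → €1.194375
Game controller €46.58: electronic goods → 6.75% → €3.14415
AA batteries (8-pack) €6.52: everything else → 5.25% → €0.3423
Yo-yo €7.75: children's toys → 5.25% → €0.406875
Storage bin €15.63: everything else → 5.25% → €0.820575
RC car €29.49: children's toys → 5.25% → €1.548225
Unrounded tax sum = €55.42995 → €55.43

€55.43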